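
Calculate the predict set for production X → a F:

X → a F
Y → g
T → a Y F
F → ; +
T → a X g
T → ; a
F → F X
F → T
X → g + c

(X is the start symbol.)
PREDICT(X → a F) = (FIRST(RHS) \ {ε}) ∪ (FOLLOW(X) if ε ∈ FIRST(RHS), i.e. RHS ⇒* ε)
FIRST(a F) = { 'a' }
ε ∉ FIRST(a F), so FOLLOW(X) is not added.
PREDICT(X → a F) = { 'a' }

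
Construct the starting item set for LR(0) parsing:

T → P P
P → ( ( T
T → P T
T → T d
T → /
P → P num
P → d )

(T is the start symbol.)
{ [P → . ( ( T], [P → . P num], [P → . d )], [T → . /], [T → . P P], [T → . P T], [T → . T d], [T' → . T] }

First, augment the grammar with T' → T
I₀ = CLOSURE({ [T' → . T] }):
  [T' → . T] has the dot before T: add [T → . P P], [T → . P T], [T → . T d], [T → . /]
  [T → . P P] has the dot before P: add [P → . ( ( T], [P → . P num], [P → . d )]
No further items can be added.

I₀ = { [P → . ( ( T], [P → . P num], [P → . d )], [T → . /], [T → . P P], [T → . P T], [T → . T d], [T' → . T] }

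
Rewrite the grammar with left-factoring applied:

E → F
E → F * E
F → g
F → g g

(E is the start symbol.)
E → F E'
E' → ε
E' → * E
F → g F'
F' → ε
F' → g

Left-factoring transforms A → αβ₁ | αβ₂ into A → αA' and A' → β₁ | β₂
(α is the longest common prefix among the alternatives). Repeat until
no nonterminal has two alternatives with a common prefix.

Round 1: E has alternatives sharing prefix 'F'. Introduce E': E → F E'
  Add: E' → ε
  Add: E' → * E

Round 2: F has alternatives sharing prefix 'g'. Introduce F': F → g F'
  Add: F' → ε
  Add: F' → g

No remaining common prefixes — done.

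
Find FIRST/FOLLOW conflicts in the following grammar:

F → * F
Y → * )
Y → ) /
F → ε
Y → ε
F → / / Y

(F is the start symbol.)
A FIRST/FOLLOW conflict occurs when a non-terminal N has a nullable alternative N → β (β ⇒* ε) and another alternative N → α with FIRST(α) ∩ FOLLOW(N) ≠ ∅: on such a lookahead the parser cannot decide between expanding α and letting N vanish via β.

Nullable non-terminals: F, Y.

F: nullable alternative(s) F → ε; FOLLOW(F) = { $ }
  F → * F: FIRST \ {ε} = { '*' } — disjoint from FOLLOW(F)
  F → ε: FIRST \ {ε} = { } — this is the only nullable alternative, skip
  F → / / Y: FIRST \ {ε} = { '/' } — disjoint from FOLLOW(F)

Y: nullable alternative(s) Y → ε; FOLLOW(Y) = { $ }
  Y → * ): FIRST \ {ε} = { '*' } — disjoint from FOLLOW(Y)
  Y → ) /: FIRST \ {ε} = { ')' } — disjoint from FOLLOW(Y)
  Y → ε: FIRST \ {ε} = { } — this is the only nullable alternative, skip

No FIRST/FOLLOW conflicts found.

Answer: No FIRST/FOLLOW conflicts.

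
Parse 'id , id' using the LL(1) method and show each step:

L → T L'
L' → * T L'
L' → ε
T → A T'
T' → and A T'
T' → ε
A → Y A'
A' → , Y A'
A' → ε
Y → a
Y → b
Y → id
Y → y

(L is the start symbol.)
LL(1) parsing maintains a stack (initially the start symbol over $) and the input. At each step: if the stack top is a terminal, match it against the current input token; if it is a non-terminal N, replace it with the RHS of M[N, lookahead] (the unique production whose predict set contains the lookahead).

Stack is shown with the top on the left.

Stack           Input      Action
---------------------------------
L $             id , id $  output L → T L'
T L' $          id , id $  output T → A T'
A T' L' $       id , id $  output A → Y A'
Y A' T' L' $    id , id $  output Y → id
id A' T' L' $   id , id $  match 'id'
A' T' L' $      , id $     output A' → , Y A'
, Y A' T' L' $  , id $     match ','
Y A' T' L' $    id $       output Y → id
id A' T' L' $   id $       match 'id'
A' T' L' $      $          output A' → ε
T' L' $         $          output T' → ε
L' $            $          output L' → ε
$               $          accept

The string is accepted.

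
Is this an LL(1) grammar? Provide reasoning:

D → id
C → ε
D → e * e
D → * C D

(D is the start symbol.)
Yes, the grammar is LL(1).

A grammar is LL(1) if for each non-terminal N with multiple productions, the predict sets of those productions are pairwise disjoint, where PREDICT(N → α) = (FIRST(α) \ {ε}) ∪ (FOLLOW(N) if α ⇒* ε).

For D:
  PREDICT(D → id) = { 'id' }
  PREDICT(D → e '*' e) = { 'e' }
  PREDICT(D → '*' C D) = { '*' }
C has a single production, so nothing to check there.

All predict sets are disjoint. The grammar IS LL(1).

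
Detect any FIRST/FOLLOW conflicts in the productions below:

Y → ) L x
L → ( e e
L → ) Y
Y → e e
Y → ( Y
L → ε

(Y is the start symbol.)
No FIRST/FOLLOW conflicts.

Nullable non-terminals: L.

L: nullable alternative(s) L → ε; FOLLOW(L) = { 'x' }
  L → ( e e: FIRST \ {ε} = { '(' } — disjoint from FOLLOW(L)
  L → ) Y: FIRST \ {ε} = { ')' } — disjoint from FOLLOW(L)
  L → ε: FIRST \ {ε} = { } — this is the only nullable alternative, skip

Y has no nullable alternative, so no FIRST/FOLLOW check is needed there.

No FIRST/FOLLOW conflicts found.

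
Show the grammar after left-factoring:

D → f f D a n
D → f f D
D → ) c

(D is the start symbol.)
Left-factoring transforms A → αβ₁ | αβ₂ into A → αA' and A' → β₁ | β₂
(α is the longest common prefix among the alternatives). Repeat until
no nonterminal has two alternatives with a common prefix.

Round 1: D has alternatives sharing prefix 'f f D'. Introduce D': D → f f D D'
  Add: D' → a n
  Add: D' → ε

No remaining common prefixes — done.

Resulting grammar:
D → f f D D'
D' → a n
D' → ε
D → ) c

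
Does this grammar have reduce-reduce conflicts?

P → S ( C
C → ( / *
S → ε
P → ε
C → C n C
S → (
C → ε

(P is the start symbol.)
A reduce-reduce conflict occurs when an LR(0) state has two complete items [A → α .] and [B → β .] — both call for a reduction, and with no lookahead the parser cannot choose between them.

Augment with P' → P and build the canonical LR(0) collection (I0 = CLOSURE({[P' → . P]}), then GOTO on every symbol after a dot until no new states appear). It has 11 states:
  I0: { [P → . S ( C], [P → .], [P' → . P], [S → . (], [S → .] }  — shift, 2 reduces
  I1: { [S → ( .] }  — reduce
  I2: { [P' → P .] }  — accept
  I3: { [P → S . ( C] }  — shift
  I4: { [C → . ( / *], [C → . C n C], [C → .], [P → S ( . C] }  — shift, reduce
  I5: { [C → ( . / *] }  — shift
  I6: { [C → C . n C], [P → S ( C .] }  — shift, reduce
  I7: { [C → . ( / *], [C → . C n C], [C → .], [C → C n . C] }  — shift, reduce
  I8: { [C → C . n C], [C → C n C .] }  — shift, reduce
  I9: { [C → ( / . *] }  — shift
  I10: { [C → ( / * .] }  — reduce

I0 contains complete items [P → .], [S → .] — reduce-reduce conflict.

Answer: Yes — I0: [P → .] vs [S → .]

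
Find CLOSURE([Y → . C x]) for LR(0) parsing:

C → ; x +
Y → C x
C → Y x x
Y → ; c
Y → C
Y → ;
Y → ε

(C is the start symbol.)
{ [C → . ; x +], [C → . Y x x], [Y → . ; c], [Y → . ;], [Y → . C x], [Y → . C], [Y → .] }

To compute CLOSURE, for each item [A → α.Bβ] where B is a non-terminal, add [B → .γ] for all productions B → γ; repeat for the newly added items until nothing changes.

Start with: [Y → . C x]
  [Y → . C x] has the dot before C: add [C → . ; x +], [C → . Y x x]
  [C → . Y x x] has the dot before Y: add [Y → . ; c], [Y → . C], [Y → . ;], [Y → .]
No further items can be added.

CLOSURE = { [C → . ; x +], [C → . Y x x], [Y → . ; c], [Y → . ;], [Y → . C x], [Y → . C], [Y → .] }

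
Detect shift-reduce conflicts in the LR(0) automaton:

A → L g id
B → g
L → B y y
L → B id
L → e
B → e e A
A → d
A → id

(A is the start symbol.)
A shift-reduce conflict occurs when an LR(0) state has both:
  - a complete (reduce) item [A → α .] (dot at the end), and
  - a shift item [B → β . c γ] (dot before a terminal).

Augment with A' → A and build the canonical LR(0) collection (I0 = CLOSURE({[A' → . A]}), then GOTO on every symbol after a dot until no new states appear). It has 15 states:
  I0: { [A → . L g id], [A → . d], [A → . id], [A' → . A], [B → . e e A], [B → . g], [L → . B id], [L → . B y y], [L → . e] }  — shift
  I1: { [A' → A .] }  — accept
  I2: { [L → B . id], [L → B . y y] }  — shift
  I3: { [A → L . g id] }  — shift
  I4: { [A → d .] }  — reduce
  I5: { [B → e . e A], [L → e .] }  — shift, reduce
  I6: { [B → g .] }  — reduce
  I7: { [A → id .] }  — reduce
  I8: { [A → . L g id], [A → . d], [A → . id], [B → . e e A], [B → . g], [B → e e . A], [L → . B id], [L → . B y y], [L → . e] }  — shift
  I9: { [B → e e A .] }  — reduce
  I10: { [A → L g . id] }  — shift
  I11: { [A → L g id .] }  — reduce
  I12: { [L → B id .] }  — reduce
  I13: { [L → B y . y] }  — shift
  I14: { [L → B y y .] }  — reduce

I5 contains reduce item [L → e .] and shift item [B → e . e A] — shift-reduce conflict.

Answer: Yes — I5: [L → e .] vs [B → e . e A]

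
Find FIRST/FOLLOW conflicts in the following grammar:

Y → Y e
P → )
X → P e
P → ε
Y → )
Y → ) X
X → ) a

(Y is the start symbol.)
Nullable non-terminals: P.

P: nullable alternative(s) P → ε; FOLLOW(P) = { 'e' }
  P → ): FIRST \ {ε} = { ')' } — disjoint from FOLLOW(P)
  P → ε: FIRST \ {ε} = { } — this is the only nullable alternative, skip

X, Y have no nullable alternative, so no FIRST/FOLLOW check is needed there.

No FIRST/FOLLOW conflicts found.

Answer: No FIRST/FOLLOW conflicts.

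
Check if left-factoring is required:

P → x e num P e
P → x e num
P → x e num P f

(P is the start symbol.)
Yes, P has productions with common prefix 'x e num'

Left-factoring is needed when two productions for the same non-terminal
share a common prefix on the right-hand side.

Productions for P:
  P → x e num P e
  P → x e num
  P → x e num P f

Found common prefix 'x e num' in productions for P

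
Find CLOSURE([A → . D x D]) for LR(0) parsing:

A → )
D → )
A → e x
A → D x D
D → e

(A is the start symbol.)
{ [A → . D x D], [D → . )], [D → . e] }

To compute CLOSURE, for each item [A → α.Bβ] where B is a non-terminal, add [B → .γ] for all productions B → γ; repeat for the newly added items until nothing changes.

Start with: [A → . D x D]
  [A → . D x D] has the dot before D: add [D → . )], [D → . e]
No further items can be added.

CLOSURE = { [A → . D x D], [D → . )], [D → . e] }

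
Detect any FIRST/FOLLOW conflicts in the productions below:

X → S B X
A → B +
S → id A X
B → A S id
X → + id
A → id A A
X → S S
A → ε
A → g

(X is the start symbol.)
Yes. A → B '+' with FOLLOW(A) on { 'g', 'id' }; A → id A A with FOLLOW(A) on { 'id' }; A → g with FOLLOW(A) on { 'g' }

Nullable non-terminals: A.
FIRST sets used below: FIRST(B) = { 'g', 'id' }

A: nullable alternative(s) A → ε; FOLLOW(A) = { '+', 'g', 'id' }
  A → B +: FIRST \ {ε} = { 'g', 'id' } — overlaps FOLLOW(A) on { 'g', 'id' }: CONFLICT
  A → id A A: FIRST \ {ε} = { 'id' } — overlaps FOLLOW(A) on { 'id' }: CONFLICT
  A → ε: FIRST \ {ε} = { } — this is the only nullable alternative, skip
  A → g: FIRST \ {ε} = { 'g' } — overlaps FOLLOW(A) on { 'g' }: CONFLICT

B, S, X have no nullable alternative, so no FIRST/FOLLOW check is needed there.

So the grammar has 3 FIRST/FOLLOW conflicts (marked CONFLICT above).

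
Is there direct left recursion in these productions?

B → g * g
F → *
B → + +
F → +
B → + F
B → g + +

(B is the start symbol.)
Direct left recursion occurs when N → N α for some non-terminal N (the right-hand side begins with the left-hand side itself).

B → g * g: starts with g
F → *: starts with '*'
B → + +: starts with '+'
F → +: starts with '+'
B → + F: starts with '+'
B → g + +: starts with g

No direct left recursion found.

Answer: No direct left recursion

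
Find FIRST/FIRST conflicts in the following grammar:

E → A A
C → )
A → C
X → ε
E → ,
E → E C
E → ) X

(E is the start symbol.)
Yes. E → A A / E → E C on { ')' }; E → A A / E → ')' X on { ')' }; E → ',' / E → E C on { ',' }; E → E C / E → ')' X on { ')' }

A FIRST/FIRST conflict occurs when two productions N → α and N → β for the same non-terminal have FIRST(α) ∩ FIRST(β) ≠ ∅ (with ε ∈ FIRST of a nullable right-hand side, so two nullable alternatives also conflict).

FIRST sets of the non-terminals at (or reachable through a nullable prefix from) the front of some alternative:
  FIRST(A) = { ')' }
  FIRST(E) = { ')', ',' }

Productions for E:
  E → A A: FIRST = { ')' }
  E → ,: FIRST = { ',' }
  E → E C: FIRST = { ')', ',' }
  E → ) X: FIRST = { ')' }
C, A, X have only one production, so no FIRST/FIRST conflict is possible there.

Conflict for E: E → A A and E → E C
  Overlap: { ')' }
Conflict for E: E → A A and E → ) X
  Overlap: { ')' }
Conflict for E: E → , and E → E C
  Overlap: { ',' }
Conflict for E: E → E C and E → ) X
  Overlap: { ')' }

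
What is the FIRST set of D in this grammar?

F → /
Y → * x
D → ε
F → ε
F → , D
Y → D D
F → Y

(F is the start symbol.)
{ ε }

To compute FIRST(D), examine every production with D on the left-hand side, reading each right-hand side left to right until a non-nullable symbol is reached.

From D → ε:
  - ε-production, so ε ∈ FIRST(D)

Collecting: FIRST(D) = { ε }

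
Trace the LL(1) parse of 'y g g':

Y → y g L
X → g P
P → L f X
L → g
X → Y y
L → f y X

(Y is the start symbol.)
Stack is shown with the top on the left.

Stack    Input    Action
------------------------
Y $      y g g $  output Y → y g L
y g L $  y g g $  match 'y'
g L $    g g $    match 'g'
L $      g $      output L → g
g $      g $      match 'g'
$        $        accept

The string is accepted.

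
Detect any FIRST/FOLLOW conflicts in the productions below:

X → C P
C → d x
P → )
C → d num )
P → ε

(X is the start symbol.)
No FIRST/FOLLOW conflicts.

Nullable non-terminals: P.

P: nullable alternative(s) P → ε; FOLLOW(P) = { $ }
  P → ): FIRST \ {ε} = { ')' } — disjoint from FOLLOW(P)
  P → ε: FIRST \ {ε} = { } — this is the only nullable alternative, skip

C, X have no nullable alternative, so no FIRST/FOLLOW check is needed there.

No FIRST/FOLLOW conflicts found.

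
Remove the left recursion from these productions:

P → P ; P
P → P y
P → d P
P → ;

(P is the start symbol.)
P is directly left-recursive. The standard transformation for
  A → A α₁ | ... | A α_m | β₁ | ... | β_n
is
  A  → β₁ A' | ... | β_n A'
  A' → α₁ A' | ... | α_m A' | ε

P → d P becomes P → d P P'
P → ; becomes P → ; P'
P → P ; P becomes P' → ; P P'
P → P y becomes P' → y P'
Add P' → ε

Resulting grammar:
P → d P P'
P → ; P'
P' → ; P P'
P' → y P'
P' → ε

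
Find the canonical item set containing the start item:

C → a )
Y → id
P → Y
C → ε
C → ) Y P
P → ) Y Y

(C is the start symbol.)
{ [C → . ) Y P], [C → . a )], [C → .], [C' → . C] }

First, augment the grammar with C' → C
I₀ = CLOSURE({ [C' → . C] }):
  [C' → . C] has the dot before C: add [C → . a )], [C → .], [C → . ) Y P]
No further items can be added.

I₀ = { [C → . ) Y P], [C → . a )], [C → .], [C' → . C] }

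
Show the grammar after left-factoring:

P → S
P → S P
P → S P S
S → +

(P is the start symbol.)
P → S P'
P' → ε
P' → P P''
P'' → ε
P'' → S
S → +

Left-factoring transforms A → αβ₁ | αβ₂ into A → αA' and A' → β₁ | β₂
(α is the longest common prefix among the alternatives). Repeat until
no nonterminal has two alternatives with a common prefix.

Round 1: P has alternatives sharing prefix 'S'. Introduce P': P → S P'
  Add: P' → ε
  Add: P' → P
  Add: P' → P S

Round 2: P' has alternatives sharing prefix 'P'. Introduce P'': P' → P P''
  Add: P'' → ε
  Add: P'' → S

No remaining common prefixes — done.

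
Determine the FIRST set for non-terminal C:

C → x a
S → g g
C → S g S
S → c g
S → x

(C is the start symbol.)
FIRST sets of the other non-terminals involved (by the same procedure, iterated to a fixed point):
  FIRST(S) = { 'c', 'g', 'x' }

From C → x a:
  - x is a terminal: add 'x' and stop
From C → S g S:
  - S is a non-terminal: add FIRST(S) \ {ε} = { 'c', 'g', 'x' }
    S is not nullable, so stop

Collecting: FIRST(C) = { 'c', 'g', 'x' }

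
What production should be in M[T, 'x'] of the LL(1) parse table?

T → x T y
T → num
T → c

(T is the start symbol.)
T → x T y

To find M[T, 'x'], we find productions for T where 'x' is in the predict set (PREDICT(N → α) = (FIRST(α) \ {ε}) ∪ (FOLLOW(N) if α ⇒* ε)).

T → x T y: PREDICT = { 'x' }
  'x' is in predict set, so this production goes in M[T, 'x']
T → num: PREDICT = { 'num' }
T → c: PREDICT = { 'c' }

M[T, 'x'] = T → x T y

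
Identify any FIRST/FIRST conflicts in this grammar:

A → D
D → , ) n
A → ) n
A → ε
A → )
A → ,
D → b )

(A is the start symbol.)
A FIRST/FIRST conflict occurs when two productions N → α and N → β for the same non-terminal have FIRST(α) ∩ FIRST(β) ≠ ∅ (with ε ∈ FIRST of a nullable right-hand side, so two nullable alternatives also conflict).

FIRST sets of the non-terminals at (or reachable through a nullable prefix from) the front of some alternative:
  FIRST(D) = { ',', 'b' }

Productions for A:
  A → D: FIRST = { ',', 'b' }
  A → ) n: FIRST = { ')' }
  A → ε: FIRST = { ε }
  A → ): FIRST = { ')' }
  A → ,: FIRST = { ',' }
Productions for D:
  D → , ) n: FIRST = { ',' }
  D → b ): FIRST = { 'b' }

Conflict for A: A → D and A → ,
  Overlap: { ',' }
Conflict for A: A → ) n and A → )
  Overlap: { ')' }

Answer: Yes. A → D / A → ',' on { ',' }; A → ')' n / A → ')' on { ')' }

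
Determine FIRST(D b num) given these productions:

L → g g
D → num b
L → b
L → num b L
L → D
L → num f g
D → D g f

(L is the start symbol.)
FIRST sets of the non-terminals involved (from the grammar, by fixed-point iteration):
  FIRST(D) = { 'num' }

To compute FIRST(D b num), process the symbols left to right:
Symbol D is a non-terminal. Add FIRST(D) \ {ε} = { 'num' }
D is not nullable (ε ∉ FIRST(D)), so stop here.
FIRST(D b num) = { 'num' }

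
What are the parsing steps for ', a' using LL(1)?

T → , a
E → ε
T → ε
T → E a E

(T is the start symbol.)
Stack is shown with the top on the left.

Stack  Input  Action
--------------------
T $    , a $  output T → , a
, a $  , a $  match ','
a $    a $    match 'a'
$      $      accept

The string is accepted.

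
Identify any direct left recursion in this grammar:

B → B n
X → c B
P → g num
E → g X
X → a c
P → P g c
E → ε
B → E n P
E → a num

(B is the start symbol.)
Direct left recursion occurs when N → N α for some non-terminal N (the right-hand side begins with the left-hand side itself).

B → B n: LEFT RECURSIVE (starts with B)
X → c B: starts with c
P → g num: starts with g
E → g X: starts with g
X → a c: starts with a
P → P g c: LEFT RECURSIVE (starts with P)
E → ε: starts with ε
B → E n P: starts with E
E → a num: starts with a

The grammar has direct left recursion on: B, P.

Answer: Yes, B, P are left-recursive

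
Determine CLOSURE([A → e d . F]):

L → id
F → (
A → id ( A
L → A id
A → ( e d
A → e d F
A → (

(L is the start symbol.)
To compute CLOSURE, for each item [A → α.Bβ] where B is a non-terminal, add [B → .γ] for all productions B → γ; repeat for the newly added items until nothing changes.

Start with: [A → e d . F]
  [A → e d . F] has the dot before F: add [F → . (]
No further items can be added.

CLOSURE = { [A → e d . F], [F → . (] }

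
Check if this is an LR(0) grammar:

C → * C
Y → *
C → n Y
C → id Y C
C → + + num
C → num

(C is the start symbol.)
Yes, the grammar is LR(0)

A grammar is LR(0) if no state in the canonical LR(0) collection has:
  - both a shift item (dot before a terminal) and a complete item (shift-reduce conflict), or
  - two or more complete items (reduce-reduce conflict; the accept item [C' → C .] counts as a complete item here).

Augment with C' → C and build the canonical LR(0) collection (I0 = CLOSURE({[C' → . C]}), then GOTO on every symbol after a dot until no new states appear). It has 14 states:
  I0: { [C → . * C], [C → . + + num], [C → . id Y C], [C → . n Y], [C → . num], [C' → . C] }  — shift
  I1: { [C → * . C], [C → . * C], [C → . + + num], [C → . id Y C], [C → . n Y], [C → . num] }  — shift
  I2: { [C → + . + num] }  — shift
  I3: { [C' → C .] }  — accept
  I4: { [C → id . Y C], [Y → . *] }  — shift
  I5: { [C → n . Y], [Y → . *] }  — shift
  I6: { [C → num .] }  — reduce
  I7: { [Y → * .] }  — reduce
  I8: { [C → n Y .] }  — reduce
  I9: { [C → . * C], [C → . + + num], [C → . id Y C], [C → . n Y], [C → . num], [C → id Y . C] }  — shift
  I10: { [C → id Y C .] }  — reduce
  I11: { [C → + + . num] }  — shift
  I12: { [C → + + num .] }  — reduce
  I13: { [C → * C .] }  — reduce

Every state is either a pure shift/goto state or contains exactly one complete item and nothing to shift — no conflicts. The grammar is LR(0).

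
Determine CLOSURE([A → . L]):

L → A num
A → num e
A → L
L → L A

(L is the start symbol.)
{ [A → . L], [A → . num e], [L → . A num], [L → . L A] }

To compute CLOSURE, for each item [A → α.Bβ] where B is a non-terminal, add [B → .γ] for all productions B → γ; repeat for the newly added items until nothing changes.

Start with: [A → . L]
  [A → . L] has the dot before L: add [L → . A num], [L → . L A]
  [L → . A num] has the dot before A: add [A → . num e]
No further items can be added.

CLOSURE = { [A → . L], [A → . num e], [L → . A num], [L → . L A] }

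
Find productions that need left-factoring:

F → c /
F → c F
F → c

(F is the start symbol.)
Left-factoring is needed when two productions for the same non-terminal
share a common prefix on the right-hand side.

Productions for F:
  F → c /
  F → c F
  F → c

Found common prefix 'c' in productions for F

Answer: Yes, F has productions with common prefix 'c'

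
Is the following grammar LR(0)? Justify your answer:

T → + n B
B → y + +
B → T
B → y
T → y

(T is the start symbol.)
No. Shift-reduce conflict between [B → y .] and [B → y . + +]

A grammar is LR(0) if no state in the canonical LR(0) collection has:
  - both a shift item (dot before a terminal) and a complete item (shift-reduce conflict), or
  - two or more complete items (reduce-reduce conflict; the accept item [T' → T .] counts as a complete item here).

Augment with T' → T and build the canonical LR(0) collection (I0 = CLOSURE({[T' → . T]}), then GOTO on every symbol after a dot until no new states appear). It has 10 states:
  I0: { [T → . + n B], [T → . y], [T' → . T] }  — shift
  I1: { [T → + . n B] }  — shift
  I2: { [T' → T .] }  — accept
  I3: { [T → y .] }  — reduce
  I4: { [B → . T], [B → . y + +], [B → . y], [T → + n . B], [T → . + n B], [T → . y] }  — shift
  I5: { [T → + n B .] }  — reduce
  I6: { [B → T .] }  — reduce
  I7: { [B → y . + +], [B → y .], [T → y .] }  — shift, 2 reduces
  I8: { [B → y + . +] }  — shift
  I9: { [B → y + + .] }  — reduce

Conflict in state I7:
  Shift-reduce conflict between [B → y .] and [B → y . + +]
So the grammar is NOT LR(0).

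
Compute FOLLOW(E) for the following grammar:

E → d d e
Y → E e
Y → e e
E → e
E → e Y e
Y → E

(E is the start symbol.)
To compute FOLLOW(E), find every occurrence of E on a right-hand side N → α E β: add FIRST(β) \ {ε}, and if β is empty or nullable also add FOLLOW(N). Iterate to a fixed point.

E is the start symbol, so $ ∈ FOLLOW(E).
In Y → E e: E is followed by e, add FIRST(e) \ {ε} = { 'e' }
In Y → E: E is at the end, add FOLLOW(Y)

The FOLLOW sets referred to above (computed the same way, to a fixed point):
  FOLLOW(Y) = { 'e' }

Taking the union: FOLLOW(E) = { $, 'e' }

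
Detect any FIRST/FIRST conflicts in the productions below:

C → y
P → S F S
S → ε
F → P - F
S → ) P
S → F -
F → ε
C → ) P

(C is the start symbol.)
Yes. S → ')' P / S → F '-' on { ')' }

A FIRST/FIRST conflict occurs when two productions N → α and N → β for the same non-terminal have FIRST(α) ∩ FIRST(β) ≠ ∅ (with ε ∈ FIRST of a nullable right-hand side, so two nullable alternatives also conflict).

FIRST sets of the non-terminals at (or reachable through a nullable prefix from) the front of some alternative:
  FIRST(F) = { ')', '-', ε }
  FIRST(P) = { ')', '-', ε }

Productions for C:
  C → y: FIRST = { 'y' }
  C → ) P: FIRST = { ')' }
Productions for S:
  S → ε: FIRST = { ε }
  S → ) P: FIRST = { ')' }
  S → F -: FIRST = { ')', '-' }
Productions for F:
  F → P - F: FIRST = { ')', '-' }
  F → ε: FIRST = { ε }
P has only one production, so no FIRST/FIRST conflict is possible there.

Conflict for S: S → ) P and S → F -
  Overlap: { ')' }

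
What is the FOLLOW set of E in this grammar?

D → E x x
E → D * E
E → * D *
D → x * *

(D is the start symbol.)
To compute FOLLOW(E), find every occurrence of E on a right-hand side N → α E β: add FIRST(β) \ {ε}, and if β is empty or nullable also add FOLLOW(N). Iterate to a fixed point.

In D → E x x: E is followed by x x, add FIRST(x x) \ {ε} = { 'x' }
In E → D * E: E is at the end; this adds FOLLOW(E) to itself — nothing new

Taking the union: FOLLOW(E) = { 'x' }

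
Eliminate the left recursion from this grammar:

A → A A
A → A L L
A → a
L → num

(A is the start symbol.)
A → a A'
A' → A A'
A' → L L A'
A' → ε
L → num

A is directly left-recursive. The standard transformation for
  A → A α₁ | ... | A α_m | β₁ | ... | β_n
is
  A  → β₁ A' | ... | β_n A'
  A' → α₁ A' | ... | α_m A' | ε

A → a becomes A → a A'
A → A A becomes A' → A A'
A → A L L becomes A' → L L A'
Add A' → ε

Productions for other non-terminals are unchanged:
  L → num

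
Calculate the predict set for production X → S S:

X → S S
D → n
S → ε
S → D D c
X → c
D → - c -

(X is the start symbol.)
{ $, '-', 'n' }

PREDICT(X → S S) = (FIRST(RHS) \ {ε}) ∪ (FOLLOW(X) if ε ∈ FIRST(RHS), i.e. RHS ⇒* ε)
FIRST(S) = { '-', 'n', ε }
FIRST(S S) = { '-', 'n', ε }
ε ∈ FIRST(S S) (the right-hand side is nullable), so add FOLLOW(X) = { $ }
PREDICT(X → S S) = { $, '-', 'n' }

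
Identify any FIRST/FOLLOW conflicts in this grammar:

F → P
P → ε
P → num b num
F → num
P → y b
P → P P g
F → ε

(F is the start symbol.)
Nullable non-terminals: F, P.
FIRST sets used below: FIRST(P) = { 'g', 'num', 'y', ε }

F: nullable alternative(s) F → P, F → ε; FOLLOW(F) = { $ }
  F → P: FIRST \ {ε} = { 'g', 'num', 'y' } — disjoint from FOLLOW(F)
  F → num: FIRST \ {ε} = { 'num' } — disjoint from FOLLOW(F)
  F → ε: FIRST \ {ε} = { } — disjoint from FOLLOW(F)

P: nullable alternative(s) P → ε; FOLLOW(P) = { $, 'g', 'num', 'y' }
  P → ε: FIRST \ {ε} = { } — this is the only nullable alternative, skip
  P → num b num: FIRST \ {ε} = { 'num' } — overlaps FOLLOW(P) on { 'num' }: CONFLICT
  P → y b: FIRST \ {ε} = { 'y' } — overlaps FOLLOW(P) on { 'y' }: CONFLICT
  P → P P g: FIRST \ {ε} = { 'g', 'num', 'y' } — overlaps FOLLOW(P) on { 'g', 'num', 'y' }: CONFLICT

So the grammar has 3 FIRST/FOLLOW conflicts (marked CONFLICT above).

Answer: Yes. P → num b num with FOLLOW(P) on { 'num' }; P → y b with FOLLOW(P) on { 'y' }; P → P P g with FOLLOW(P) on { 'g', 'num', 'y' }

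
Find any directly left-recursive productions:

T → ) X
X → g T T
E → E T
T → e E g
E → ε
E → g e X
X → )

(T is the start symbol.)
Yes, E is left-recursive

T → ) X: starts with ')'
X → g T T: starts with g
E → E T: LEFT RECURSIVE (starts with E)
T → e E g: starts with e
E → ε: starts with ε
E → g e X: starts with g
X → ): starts with ')'

The grammar has direct left recursion on: E.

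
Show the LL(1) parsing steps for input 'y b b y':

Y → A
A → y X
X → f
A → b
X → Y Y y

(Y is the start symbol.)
Stack is shown with the top on the left.

Stack    Input      Action
--------------------------
Y $      y b b y $  output Y → A
A $      y b b y $  output A → y X
y X $    y b b y $  match 'y'
X $      b b y $    output X → Y Y y
Y Y y $  b b y $    output Y → A
A Y y $  b b y $    output A → b
b Y y $  b b y $    match 'b'
Y y $    b y $      output Y → A
A y $    b y $      output A → b
b y $    b y $      match 'b'
y $      y $        match 'y'
$        $          accept

The string is accepted.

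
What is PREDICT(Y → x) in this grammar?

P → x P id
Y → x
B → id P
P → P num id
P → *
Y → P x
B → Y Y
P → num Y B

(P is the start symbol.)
PREDICT(Y → x) = (FIRST(RHS) \ {ε}) ∪ (FOLLOW(Y) if ε ∈ FIRST(RHS), i.e. RHS ⇒* ε)
FIRST(x) = { 'x' }
ε ∉ FIRST(x), so FOLLOW(Y) is not added.
PREDICT(Y → x) = { 'x' }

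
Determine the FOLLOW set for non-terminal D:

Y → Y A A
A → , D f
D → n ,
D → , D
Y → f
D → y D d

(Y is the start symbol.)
To compute FOLLOW(D), find every occurrence of D on a right-hand side N → α D β: add FIRST(β) \ {ε}, and if β is empty or nullable also add FOLLOW(N). Iterate to a fixed point.

In A → , D f: D is followed by f, add FIRST(f) \ {ε} = { 'f' }
In D → , D: D is at the end; this adds FOLLOW(D) to itself — nothing new
In D → y D d: D is followed by d, add FIRST(d) \ {ε} = { 'd' }

Taking the union: FOLLOW(D) = { 'd', 'f' }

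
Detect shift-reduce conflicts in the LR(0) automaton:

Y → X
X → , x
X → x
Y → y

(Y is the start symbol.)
Augment with Y' → Y and build the canonical LR(0) collection (I0 = CLOSURE({[Y' → . Y]}), then GOTO on every symbol after a dot until no new states appear). It has 7 states:
  I0: { [X → . , x], [X → . x], [Y → . X], [Y → . y], [Y' → . Y] }  — shift
  I1: { [X → , . x] }  — shift
  I2: { [Y → X .] }  — reduce
  I3: { [Y' → Y .] }  — accept
  I4: { [X → x .] }  — reduce
  I5: { [Y → y .] }  — reduce
  I6: { [X → , x .] }  — reduce

No state contains both a complete item and a shift item.

Answer: No shift-reduce conflicts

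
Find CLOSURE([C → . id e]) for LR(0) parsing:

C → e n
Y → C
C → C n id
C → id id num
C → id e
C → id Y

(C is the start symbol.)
Start with: [C → . id e]
The dot precedes the terminal id, so nothing is added.

CLOSURE = { [C → . id e] }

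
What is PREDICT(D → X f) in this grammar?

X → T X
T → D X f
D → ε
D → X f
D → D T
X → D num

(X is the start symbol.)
PREDICT(D → X f) = (FIRST(RHS) \ {ε}) ∪ (FOLLOW(D) if ε ∈ FIRST(RHS), i.e. RHS ⇒* ε)
FIRST(X) = { 'num' }
FIRST(X f) = { 'num' }
ε ∉ FIRST(X f), so FOLLOW(D) is not added.
PREDICT(D → X f) = { 'num' }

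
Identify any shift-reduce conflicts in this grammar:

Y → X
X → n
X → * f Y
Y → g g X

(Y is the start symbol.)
No shift-reduce conflicts

Augment with Y' → Y and build the canonical LR(0) collection (I0 = CLOSURE({[Y' → . Y]}), then GOTO on every symbol after a dot until no new states appear). It has 10 states:
  I0: { [X → . * f Y], [X → . n], [Y → . X], [Y → . g g X], [Y' → . Y] }  — shift
  I1: { [X → * . f Y] }  — shift
  I2: { [Y → X .] }  — reduce
  I3: { [Y' → Y .] }  — accept
  I4: { [Y → g . g X] }  — shift
  I5: { [X → n .] }  — reduce
  I6: { [X → . * f Y], [X → . n], [Y → g g . X] }  — shift
  I7: { [Y → g g X .] }  — reduce
  I8: { [X → * f . Y], [X → . * f Y], [X → . n], [Y → . X], [Y → . g g X] }  — shift
  I9: { [X → * f Y .] }  — reduce

No state contains both a complete item and a shift item.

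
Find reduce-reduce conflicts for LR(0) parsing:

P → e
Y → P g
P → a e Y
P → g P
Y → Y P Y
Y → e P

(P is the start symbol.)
A reduce-reduce conflict occurs when an LR(0) state has two complete items [A → α .] and [B → β .] — both call for a reduction, and with no lookahead the parser cannot choose between them.

Augment with P' → P and build the canonical LR(0) collection (I0 = CLOSURE({[P' → . P]}), then GOTO on every symbol after a dot until no new states appear). It has 14 states:
  I0: { [P → . a e Y], [P → . e], [P → . g P], [P' → . P] }  — shift
  I1: { [P' → P .] }  — accept
  I2: { [P → a . e Y] }  — shift
  I3: { [P → e .] }  — reduce
  I4: { [P → . a e Y], [P → . e], [P → . g P], [P → g . P] }  — shift
  I5: { [P → g P .] }  — reduce
  I6: { [P → . a e Y], [P → . e], [P → . g P], [P → a e . Y], [Y → . P g], [Y → . Y P Y], [Y → . e P] }  — shift
  I7: { [Y → P . g] }  — shift
  I8: { [P → . a e Y], [P → . e], [P → . g P], [P → a e Y .], [Y → Y . P Y] }  — shift, reduce
  I9: { [P → . a e Y], [P → . e], [P → . g P], [P → e .], [Y → e . P] }  — shift, reduce
  I10: { [Y → e P .] }  — reduce
  I11: { [P → . a e Y], [P → . e], [P → . g P], [Y → . P g], [Y → . Y P Y], [Y → . e P], [Y → Y P . Y] }  — shift
  I12: { [P → . a e Y], [P → . e], [P → . g P], [Y → Y . P Y], [Y → Y P Y .] }  — shift, reduce
  I13: { [Y → P g .] }  — reduce

No state contains more than one complete item.

Answer: No reduce-reduce conflicts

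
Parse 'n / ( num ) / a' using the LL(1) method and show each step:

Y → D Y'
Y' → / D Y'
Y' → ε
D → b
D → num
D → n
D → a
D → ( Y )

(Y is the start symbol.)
LL(1) parsing maintains a stack (initially the start symbol over $) and the input. At each step: if the stack top is a terminal, match it against the current input token; if it is a non-terminal N, replace it with the RHS of M[N, lookahead] (the unique production whose predict set contains the lookahead).

Stack is shown with the top on the left.

Stack          Input              Action
----------------------------------------
Y $            n / ( num ) / a $  output Y → D Y'
D Y' $         n / ( num ) / a $  output D → n
n Y' $         n / ( num ) / a $  match 'n'
Y' $           / ( num ) / a $    output Y' → / D Y'
/ D Y' $       / ( num ) / a $    match '/'
D Y' $         ( num ) / a $      output D → ( Y )
( Y ) Y' $     ( num ) / a $      match '('
Y ) Y' $       num ) / a $        output Y → D Y'
D Y' ) Y' $    num ) / a $        output D → num
num Y' ) Y' $  num ) / a $        match 'num'
Y' ) Y' $      ) / a $            output Y' → ε
) Y' $         ) / a $            match ')'
Y' $           / a $              output Y' → / D Y'
/ D Y' $       / a $              match '/'
D Y' $         a $                output D → a
a Y' $         a $                match 'a'
Y' $           $                  output Y' → ε
$              $                  accept

The string is accepted.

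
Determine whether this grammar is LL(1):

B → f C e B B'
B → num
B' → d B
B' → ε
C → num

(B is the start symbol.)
A grammar is LL(1) if for each non-terminal N with multiple productions, the predict sets of those productions are pairwise disjoint, where PREDICT(N → α) = (FIRST(α) \ {ε}) ∪ (FOLLOW(N) if α ⇒* ε).

Relevant sets:
  FOLLOW(B') = { $, 'd' }

For B:
  PREDICT(B → f C e B B') = { 'f' }
  PREDICT(B → num) = { 'num' }
For B':
  PREDICT(B' → d B) = { 'd' }
  PREDICT(B' → ε) = { $, 'd' }
C has a single production, so nothing to check there.

Conflict found: Predict set conflict for B': { 'd' }
The grammar is NOT LL(1).

Answer: No. Predict set conflict for B': { 'd' }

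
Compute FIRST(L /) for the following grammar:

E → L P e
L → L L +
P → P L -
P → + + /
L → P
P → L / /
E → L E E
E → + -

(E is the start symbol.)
FIRST sets of the non-terminals involved (from the grammar, by fixed-point iteration):
  FIRST(L) = { '+' }

To compute FIRST(L /), process the symbols left to right:
Symbol L is a non-terminal. Add FIRST(L) \ {ε} = { '+' }
L is not nullable (ε ∉ FIRST(L)), so stop here.
FIRST(L /) = { '+' }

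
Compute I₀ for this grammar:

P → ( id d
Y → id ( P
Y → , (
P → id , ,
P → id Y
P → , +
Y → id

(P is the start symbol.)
{ [P → . ( id d], [P → . , +], [P → . id , ,], [P → . id Y], [P' → . P] }

First, augment the grammar with P' → P
I₀ = CLOSURE({ [P' → . P] }):
  [P' → . P] has the dot before P: add [P → . ( id d], [P → . id , ,], [P → . id Y], [P → . , +]
No further items can be added.

I₀ = { [P → . ( id d], [P → . , +], [P → . id , ,], [P → . id Y], [P' → . P] }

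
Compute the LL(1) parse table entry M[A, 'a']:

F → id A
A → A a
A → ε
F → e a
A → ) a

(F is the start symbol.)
A → A a, A → ε

To find M[A, 'a'], we find productions for A where 'a' is in the predict set (PREDICT(N → α) = (FIRST(α) \ {ε}) ∪ (FOLLOW(N) if α ⇒* ε)).

Relevant sets:
  FIRST(A) = { ')', 'a', ε }
  FOLLOW(A) = { $, 'a' }

A → A a: PREDICT = { ')', 'a' }
  'a' is in predict set, so this production goes in M[A, 'a']
A → ε: PREDICT = { $, 'a' }
  'a' is in predict set, so this production goes in M[A, 'a']
A → ) a: PREDICT = { ')' }

M[A, 'a'] = A → A a, A → ε  (a multiply-defined cell — the grammar is not LL(1))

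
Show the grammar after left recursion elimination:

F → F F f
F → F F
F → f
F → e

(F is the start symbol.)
F → f F'
F → e F'
F' → F f F'
F' → F F'
F' → ε

F is directly left-recursive. The standard transformation for
  A → A α₁ | ... | A α_m | β₁ | ... | β_n
is
  A  → β₁ A' | ... | β_n A'
  A' → α₁ A' | ... | α_m A' | ε

F → f becomes F → f F'
F → e becomes F → e F'
F → F F f becomes F' → F f F'
F → F F becomes F' → F F'
Add F' → ε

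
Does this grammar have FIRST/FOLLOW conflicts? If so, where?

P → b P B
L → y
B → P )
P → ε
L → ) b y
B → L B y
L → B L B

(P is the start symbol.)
Yes. P → b P B with FOLLOW(P) on { 'b' }

A FIRST/FOLLOW conflict occurs when a non-terminal N has a nullable alternative N → β (β ⇒* ε) and another alternative N → α with FIRST(α) ∩ FOLLOW(N) ≠ ∅: on such a lookahead the parser cannot decide between expanding α and letting N vanish via β.

Nullable non-terminals: P.

P: nullable alternative(s) P → ε; FOLLOW(P) = { $, ')', 'b', 'y' }
  P → b P B: FIRST \ {ε} = { 'b' } — overlaps FOLLOW(P) on { 'b' }: CONFLICT
  P → ε: FIRST \ {ε} = { } — this is the only nullable alternative, skip

B, L have no nullable alternative, so no FIRST/FOLLOW check is needed there.

So the grammar has 1 FIRST/FOLLOW conflict (marked CONFLICT above).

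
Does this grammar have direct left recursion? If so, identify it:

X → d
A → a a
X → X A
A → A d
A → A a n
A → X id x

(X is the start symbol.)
Yes, X, A are left-recursive

Direct left recursion occurs when N → N α for some non-terminal N (the right-hand side begins with the left-hand side itself).

X → d: starts with d
A → a a: starts with a
X → X A: LEFT RECURSIVE (starts with X)
A → A d: LEFT RECURSIVE (starts with A)
A → A a n: LEFT RECURSIVE (starts with A)
A → X id x: starts with X

The grammar has direct left recursion on: X, A.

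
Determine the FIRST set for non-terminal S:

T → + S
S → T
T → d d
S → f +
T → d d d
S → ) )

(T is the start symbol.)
To compute FIRST(S), examine every production with S on the left-hand side, reading each right-hand side left to right until a non-nullable symbol is reached.

FIRST sets of the other non-terminals involved (by the same procedure, iterated to a fixed point):
  FIRST(T) = { '+', 'd' }

From S → T:
  - T is a non-terminal: add FIRST(T) \ {ε} = { '+', 'd' }
    T is not nullable, so stop
From S → f +:
  - f is a terminal: add 'f' and stop
From S → ) ):
  - ')' is a terminal: add ')' and stop

Collecting: FIRST(S) = { ')', '+', 'd', 'f' }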